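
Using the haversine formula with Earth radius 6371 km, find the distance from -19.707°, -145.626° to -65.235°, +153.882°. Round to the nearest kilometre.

Δλ = 153.882 − -145.626 = 299.508°; wrapped into (−180°, 180°]: -60.492°.
Δφ = -65.235 − -19.707 = -45.528°.
a = sin²(Δφ/2) + cos φ₁ · cos φ₂ · sin²(Δλ/2) = 0.249780.
c = 2·atan2(√a, √(1−a)) = 1.04669 rad → d = 6371·c ≈ 6668.46 km.

6668 km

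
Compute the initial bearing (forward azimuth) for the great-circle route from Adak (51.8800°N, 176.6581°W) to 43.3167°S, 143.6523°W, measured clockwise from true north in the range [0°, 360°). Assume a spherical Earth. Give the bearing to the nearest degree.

156°

Δλ = -143.6523 − -176.6581 = 33.0058°.
θ = atan2( sin Δλ · cos φ₂ , cos φ₁ · sin φ₂ − sin φ₁ · cos φ₂ · cos Δλ )
  = atan2(0.39633, -0.90351) = 156.315° → normalised to [0°, 360°): 156.315°.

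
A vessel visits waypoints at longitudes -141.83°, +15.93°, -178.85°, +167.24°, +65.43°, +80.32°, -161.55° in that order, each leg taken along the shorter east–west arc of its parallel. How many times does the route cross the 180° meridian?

3

Leg 1: -141.83° → +15.93°, shortest Δλ = 157.76° (east) — does not cross 180°.
Leg 2: +15.93° → -178.85°, shortest Δλ = 165.22° (east) — crosses 180°.
Leg 3: -178.85° → +167.24°, shortest Δλ = -13.91° (west) — crosses 180°.
Leg 4: +167.24° → +65.43°, shortest Δλ = -101.81° (west) — does not cross 180°.
Leg 5: +65.43° → +80.32°, shortest Δλ = 14.89° (east) — does not cross 180°.
Leg 6: +80.32° → -161.55°, shortest Δλ = 118.13° (east) — crosses 180°.
Total crossings: 3.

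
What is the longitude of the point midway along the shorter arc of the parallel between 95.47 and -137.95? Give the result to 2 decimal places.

+158.76°

Signed shortest Δλ from +95.47° to -137.95° is +126.58°.
Midpoint longitude = +95.47° + (+126.58°)/2 = +95.47° + 63.29° = +158.76°.
(The naïve average (+95.47 + -137.95)/2 = -21.24° is on the wrong side of the globe.)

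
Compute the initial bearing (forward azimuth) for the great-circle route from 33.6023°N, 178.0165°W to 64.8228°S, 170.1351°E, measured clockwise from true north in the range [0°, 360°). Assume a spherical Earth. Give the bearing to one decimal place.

Δλ = 170.1351 − -178.0165 = 348.1516°; wrapped into (−180°, 180°]: -11.8484°.
θ = atan2( sin Δλ · cos φ₂ , cos φ₁ · sin φ₂ − sin φ₁ · cos φ₂ · cos Δλ )
  = atan2(-0.08735, -0.98419) = -174.928° → normalised to [0°, 360°): 185.072°.

185.1°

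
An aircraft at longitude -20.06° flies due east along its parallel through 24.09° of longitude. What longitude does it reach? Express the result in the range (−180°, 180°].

Start at -20.06°; shift +24.09° → +4.03°.
+4.03° already lies in (−180°, 180°].

+4.03°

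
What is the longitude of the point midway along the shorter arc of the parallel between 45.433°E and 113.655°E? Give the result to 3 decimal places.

79.544°E

Signed shortest Δλ from +45.433° to +113.655° is +68.222°.
Midpoint longitude = +45.433° + (+68.222°)/2 = +45.433° + 34.111° = +79.544°.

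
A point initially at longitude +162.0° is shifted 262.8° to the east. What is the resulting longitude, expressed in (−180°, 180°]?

+64.8°

Start at +162.0°; shift +262.8° → +424.8°.
+424.8° lies outside (−180°, 180°]; subtract 360° → +64.8°.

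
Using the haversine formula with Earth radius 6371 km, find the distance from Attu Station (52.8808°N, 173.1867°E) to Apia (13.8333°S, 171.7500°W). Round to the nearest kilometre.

7557 km

Δλ = -171.7500 − 173.1867 = -344.9367°; wrapped into (−180°, 180°]: 15.0633°.
Δφ = -13.8333 − 52.8808 = -66.7141°.
a = sin²(Δφ/2) + cos φ₁ · cos φ₂ · sin²(Δλ/2) = 0.312407.
c = 2·atan2(√a, √(1−a)) = 1.18620 rad → d = 6371·c ≈ 7557.28 km.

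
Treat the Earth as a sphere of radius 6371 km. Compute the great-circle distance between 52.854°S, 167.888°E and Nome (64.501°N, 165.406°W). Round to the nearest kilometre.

13250 km

Δλ = -165.406 − 167.888 = -333.294°; wrapped into (−180°, 180°]: 26.706°.
Δφ = 64.501 − -52.854 = 117.355°.
a = sin²(Δφ/2) + cos φ₁ · cos φ₂ · sin²(Δλ/2) = 0.743617.
c = 2·atan2(√a, √(1−a)) = 2.07971 rad → d = 6371·c ≈ 13249.86 km.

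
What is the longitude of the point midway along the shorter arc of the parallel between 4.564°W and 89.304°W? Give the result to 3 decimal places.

Signed shortest Δλ from -4.564° to -89.304° is -84.740°.
Midpoint longitude = -4.564° + (-84.740°)/2 = -4.564° − 42.370° = -46.934°.

46.934°W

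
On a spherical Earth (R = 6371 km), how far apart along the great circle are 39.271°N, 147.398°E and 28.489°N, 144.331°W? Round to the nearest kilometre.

Δλ = -144.331 − 147.398 = -291.729°; wrapped into (−180°, 180°]: 68.271°.
Δφ = 28.489 − 39.271 = -10.782°.
a = sin²(Δφ/2) + cos φ₁ · cos φ₂ · sin²(Δλ/2) = 0.223084.
c = 2·atan2(√a, √(1−a)) = 0.98384 rad → d = 6371·c ≈ 6268.03 km.

6268 km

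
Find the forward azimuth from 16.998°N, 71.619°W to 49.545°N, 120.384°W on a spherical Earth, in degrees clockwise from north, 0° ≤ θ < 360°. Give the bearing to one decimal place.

321.0°

Δλ = -120.384 − -71.619 = -48.765°.
θ = atan2( sin Δλ · cos φ₂ , cos φ₁ · sin φ₂ − sin φ₁ · cos φ₂ · cos Δλ )
  = atan2(-0.48794, 0.60265) = -38.996° → normalised to [0°, 360°): 321.004°.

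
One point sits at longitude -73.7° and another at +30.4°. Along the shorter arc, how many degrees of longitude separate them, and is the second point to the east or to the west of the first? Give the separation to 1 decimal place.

Raw difference: 30.4 − -73.7 = 104.1°.
Normalise into (−180°, 180°]: 104.1° stays 104.1°.
Positive ⇒ the second point lies to the east; separation 104.1°.

104.1° east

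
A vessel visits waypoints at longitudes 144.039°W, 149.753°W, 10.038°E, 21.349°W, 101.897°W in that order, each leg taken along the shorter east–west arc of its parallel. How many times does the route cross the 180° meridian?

0

Leg 1: -144.039° → -149.753°, shortest Δλ = -5.714° (west) — does not cross 180°.
Leg 2: -149.753° → +10.038°, shortest Δλ = 159.791° (east) — does not cross 180°.
Leg 3: +10.038° → -21.349°, shortest Δλ = -31.387° (west) — does not cross 180°.
Leg 4: -21.349° → -101.897°, shortest Δλ = -80.548° (west) — does not cross 180°.
Total crossings: 0.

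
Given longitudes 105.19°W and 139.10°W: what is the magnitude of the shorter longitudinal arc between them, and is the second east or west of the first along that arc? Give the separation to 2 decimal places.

33.91° west

Raw difference: -139.10 − -105.19 = -33.91°.
Normalise into (−180°, 180°]: -33.91° stays -33.91°.
Negative ⇒ the second point lies to the west; separation 33.91°.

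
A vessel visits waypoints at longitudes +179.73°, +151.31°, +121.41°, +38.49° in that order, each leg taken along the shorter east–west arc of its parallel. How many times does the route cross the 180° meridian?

Leg 1: +179.73° → +151.31°, shortest Δλ = -28.42° (west) — does not cross 180°.
Leg 2: +151.31° → +121.41°, shortest Δλ = -29.9° (west) — does not cross 180°.
Leg 3: +121.41° → +38.49°, shortest Δλ = -82.92° (west) — does not cross 180°.
Total crossings: 0.

0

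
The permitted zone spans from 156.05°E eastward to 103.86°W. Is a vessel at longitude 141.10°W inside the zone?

Yes

Band width going east from +156.05° to -103.86°: ((-103.86 − 156.05) mod 360) = 100.09°.
Offset of -141.10° east of the west edge: ((-141.10 − 156.05) mod 360) = 62.85°.
62.85° ≤ 100.09° ⇒ inside.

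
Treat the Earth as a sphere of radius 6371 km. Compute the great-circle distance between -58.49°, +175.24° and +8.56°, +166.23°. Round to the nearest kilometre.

Δλ = 166.23 − 175.24 = -9.01°.
Δφ = 8.56 − -58.49 = 67.05°.
a = sin²(Δφ/2) + cos φ₁ · cos φ₂ · sin²(Δλ/2) = 0.308225.
c = 2·atan2(√a, √(1−a)) = 1.17716 rad → d = 6371·c ≈ 7499.68 km.

7500 km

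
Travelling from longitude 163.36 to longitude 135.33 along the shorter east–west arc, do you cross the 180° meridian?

Signed shortest Δλ = ((135.33 − 163.36 + 180) mod 360) − 180 = -28.03°.
Going west by 28.03° from +163.36° reaches +135.33° without touching 180°.

No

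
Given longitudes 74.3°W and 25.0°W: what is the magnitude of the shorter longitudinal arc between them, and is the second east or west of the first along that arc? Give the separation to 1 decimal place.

49.3° east

Raw difference: -25.0 − -74.3 = 49.3°.
Normalise into (−180°, 180°]: 49.3° stays 49.3°.
Positive ⇒ the second point lies to the east; separation 49.3°.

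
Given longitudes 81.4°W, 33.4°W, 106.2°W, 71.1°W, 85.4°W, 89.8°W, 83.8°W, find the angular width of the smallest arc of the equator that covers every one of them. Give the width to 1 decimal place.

Sort the longitudes: -106.2°, -89.8°, -85.4°, -83.8°, -81.4°, -71.1°, -33.4°.
Eastward gaps between consecutive values (wrapping around): 16.4°, 4.4°, 1.6°, 2.4°, 10.3°, 37.7°, 287.2°.
Largest gap = 287.2° ⇒ minimal covering band is its complement: 360° − 287.2° = 72.8°.
Band runs from -106.2° eastward to -33.4°.

72.8°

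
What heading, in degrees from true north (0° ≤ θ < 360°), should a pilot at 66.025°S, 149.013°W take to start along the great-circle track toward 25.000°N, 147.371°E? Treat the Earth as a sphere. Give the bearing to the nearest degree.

Δλ = 147.371 − -149.013 = 296.384°; wrapped into (−180°, 180°]: -63.616°.
θ = atan2( sin Δλ · cos φ₂ , cos φ₁ · sin φ₂ − sin φ₁ · cos φ₂ · cos Δλ )
  = atan2(-0.81190, 0.53973) = -56.385° → normalised to [0°, 360°): 303.615°.

304°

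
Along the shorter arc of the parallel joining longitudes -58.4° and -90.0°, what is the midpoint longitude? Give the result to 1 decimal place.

-74.2°

Signed shortest Δλ from -58.4° to -90.0° is -31.6°.
Midpoint longitude = -58.4° + (-31.6°)/2 = -58.4° − 15.8° = -74.2°.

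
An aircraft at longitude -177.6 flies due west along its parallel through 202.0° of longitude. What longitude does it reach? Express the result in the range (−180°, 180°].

-19.6°

Start at -177.6°; shift −202.0° → -379.6°.
-379.6° lies outside (−180°, 180°]; add 360° → -19.6°.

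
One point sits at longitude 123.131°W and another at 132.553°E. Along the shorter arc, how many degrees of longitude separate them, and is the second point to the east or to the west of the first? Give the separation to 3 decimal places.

Raw difference: 132.553 − -123.131 = 255.684°.
Normalise into (−180°, 180°]: 255.684° − 360° = -104.316°.
Negative ⇒ the second point lies to the west; separation 104.316°.

104.316° west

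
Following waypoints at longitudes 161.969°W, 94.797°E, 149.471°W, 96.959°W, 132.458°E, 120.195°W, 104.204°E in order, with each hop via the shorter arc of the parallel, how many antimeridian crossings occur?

Leg 1: -161.969° → +94.797°, shortest Δλ = -103.234° (west) — crosses 180°.
Leg 2: +94.797° → -149.471°, shortest Δλ = 115.732° (east) — crosses 180°.
Leg 3: -149.471° → -96.959°, shortest Δλ = 52.512° (east) — does not cross 180°.
Leg 4: -96.959° → +132.458°, shortest Δλ = -130.583° (west) — crosses 180°.
Leg 5: +132.458° → -120.195°, shortest Δλ = 107.347° (east) — crosses 180°.
Leg 6: -120.195° → +104.204°, shortest Δλ = -135.601° (west) — crosses 180°.
Total crossings: 5.

5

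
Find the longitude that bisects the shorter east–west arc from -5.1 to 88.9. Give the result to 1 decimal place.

+41.9°

Signed shortest Δλ from -5.1° to +88.9° is +94.0°.
Midpoint longitude = -5.1° + (+94.0°)/2 = -5.1° + 47.0° = +41.9°.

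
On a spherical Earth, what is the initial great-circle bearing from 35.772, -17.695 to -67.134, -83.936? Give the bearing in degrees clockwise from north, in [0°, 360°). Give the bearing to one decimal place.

Δλ = -83.936 − -17.695 = -66.241°.
θ = atan2( sin Δλ · cos φ₂ , cos φ₁ · sin φ₂ − sin φ₁ · cos φ₂ · cos Δλ )
  = atan2(-0.35564, -0.83911) = -157.031° → normalised to [0°, 360°): 202.969°.

203.0°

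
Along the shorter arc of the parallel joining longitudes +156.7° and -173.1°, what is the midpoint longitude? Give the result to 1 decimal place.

+171.8°

Signed shortest Δλ from +156.7° to -173.1° is +30.2°.
Midpoint longitude = +156.7° + (+30.2°)/2 = +156.7° + 15.1° = +171.8°.
(The naïve average (+156.7 + -173.1)/2 = -8.2° is on the wrong side of the globe.)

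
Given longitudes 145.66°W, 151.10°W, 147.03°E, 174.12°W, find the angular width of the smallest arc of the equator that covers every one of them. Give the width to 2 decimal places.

Sort the longitudes: -174.12°, -151.10°, -145.66°, +147.03°.
Eastward gaps between consecutive values (wrapping around): 23.02°, 5.44°, 292.69°, 38.85°.
Largest gap = 292.69° ⇒ minimal covering band is its complement: 360° − 292.69° = 67.31°.
Band runs from +147.03° eastward to -145.66°, crossing the antimeridian.

67.31°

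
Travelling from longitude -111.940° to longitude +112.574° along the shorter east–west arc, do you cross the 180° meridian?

Yes

Naïve |112.574 − -111.940| = 224.514° > 180°, so the shorter arc goes the other way round — across 180°.
Signed shortest Δλ = ((112.574 − -111.940 + 180) mod 360) − 180 = -135.486°.
Going west by 135.486° from -111.940° passes through 180° before reaching +112.574°.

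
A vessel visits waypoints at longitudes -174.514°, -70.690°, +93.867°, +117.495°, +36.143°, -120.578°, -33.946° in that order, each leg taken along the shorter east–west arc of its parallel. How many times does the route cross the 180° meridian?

Leg 1: -174.514° → -70.690°, shortest Δλ = 103.824° (east) — does not cross 180°.
Leg 2: -70.690° → +93.867°, shortest Δλ = 164.557° (east) — does not cross 180°.
Leg 3: +93.867° → +117.495°, shortest Δλ = 23.628° (east) — does not cross 180°.
Leg 4: +117.495° → +36.143°, shortest Δλ = -81.352° (west) — does not cross 180°.
Leg 5: +36.143° → -120.578°, shortest Δλ = -156.721° (west) — does not cross 180°.
Leg 6: -120.578° → -33.946°, shortest Δλ = 86.632° (east) — does not cross 180°.
Total crossings: 0.

0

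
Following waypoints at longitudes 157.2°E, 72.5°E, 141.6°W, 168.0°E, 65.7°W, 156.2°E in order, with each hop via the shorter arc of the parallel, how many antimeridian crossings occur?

4

Leg 1: +157.2° → +72.5°, shortest Δλ = -84.7° (west) — does not cross 180°.
Leg 2: +72.5° → -141.6°, shortest Δλ = 145.9° (east) — crosses 180°.
Leg 3: -141.6° → +168.0°, shortest Δλ = -50.4° (west) — crosses 180°.
Leg 4: +168.0° → -65.7°, shortest Δλ = 126.3° (east) — crosses 180°.
Leg 5: -65.7° → +156.2°, shortest Δλ = -138.1° (west) — crosses 180°.
Total crossings: 4.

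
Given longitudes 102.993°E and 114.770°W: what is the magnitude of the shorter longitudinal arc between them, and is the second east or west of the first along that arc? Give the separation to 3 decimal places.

Raw difference: -114.770 − 102.993 = -217.763°.
Normalise into (−180°, 180°]: -217.763° + 360° = 142.237°.
Positive ⇒ the second point lies to the east; separation 142.237°.

142.237° east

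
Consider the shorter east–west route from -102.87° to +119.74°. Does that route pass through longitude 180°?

Naïve |119.74 − -102.87| = 222.61° > 180°, so the shorter arc goes the other way round — across 180°.
Signed shortest Δλ = ((119.74 − -102.87 + 180) mod 360) − 180 = -137.39°.
Going west by 137.39° from -102.87° passes through 180° before reaching +119.74°.

Yes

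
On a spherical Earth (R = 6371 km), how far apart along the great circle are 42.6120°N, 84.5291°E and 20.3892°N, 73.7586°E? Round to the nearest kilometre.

2668 km

Δλ = 73.7586 − 84.5291 = -10.7705°.
Δφ = 20.3892 − 42.6120 = -22.2228°.
a = sin²(Δφ/2) + cos φ₁ · cos φ₂ · sin²(Δλ/2) = 0.043216.
c = 2·atan2(√a, √(1−a)) = 0.41882 rad → d = 6371·c ≈ 2668.33 km.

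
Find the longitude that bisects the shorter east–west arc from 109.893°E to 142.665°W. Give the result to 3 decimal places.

Signed shortest Δλ from +109.893° to -142.665° is +107.442°.
Midpoint longitude = +109.893° + (+107.442°)/2 = +109.893° + 53.721° = +163.614°.
(The naïve average (+109.893 + -142.665)/2 = -16.386° is on the wrong side of the globe.)

163.614°E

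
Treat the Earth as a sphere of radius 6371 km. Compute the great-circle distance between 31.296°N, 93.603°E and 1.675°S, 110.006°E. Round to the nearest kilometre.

Δλ = 110.006 − 93.603 = 16.403°.
Δφ = -1.675 − 31.296 = -32.971°.
a = sin²(Δφ/2) + cos φ₁ · cos φ₂ · sin²(Δλ/2) = 0.097909.
c = 2·atan2(√a, √(1−a)) = 0.63650 rad → d = 6371·c ≈ 4055.13 km.

4055 km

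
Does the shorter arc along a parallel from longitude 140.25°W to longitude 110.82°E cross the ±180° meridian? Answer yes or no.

Naïve |110.82 − -140.25| = 251.07° > 180°, so the shorter arc goes the other way round — across 180°.
Signed shortest Δλ = ((110.82 − -140.25 + 180) mod 360) − 180 = -108.93°.
Going west by 108.93° from -140.25° passes through 180° before reaching +110.82°.

Yes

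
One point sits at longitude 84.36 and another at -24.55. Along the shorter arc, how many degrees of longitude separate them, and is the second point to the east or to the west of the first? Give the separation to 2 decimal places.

Raw difference: -24.55 − 84.36 = -108.91°.
Normalise into (−180°, 180°]: -108.91° stays -108.91°.
Negative ⇒ the second point lies to the west; separation 108.91°.

108.91° west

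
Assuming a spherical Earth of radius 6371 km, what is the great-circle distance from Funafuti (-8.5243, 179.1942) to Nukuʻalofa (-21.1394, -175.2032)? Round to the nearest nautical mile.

824 nmi

Δλ = -175.2032 − 179.1942 = -354.3974°; wrapped into (−180°, 180°]: 5.6026°.
Δφ = -21.1394 − -8.5243 = -12.6151°.
a = sin²(Δφ/2) + cos φ₁ · cos φ₂ · sin²(Δλ/2) = 0.014274.
c = 2·atan2(√a, √(1−a)) = 0.23952 rad → d = 6371·c ≈ 1525.96 km ≈ 823.95 nmi.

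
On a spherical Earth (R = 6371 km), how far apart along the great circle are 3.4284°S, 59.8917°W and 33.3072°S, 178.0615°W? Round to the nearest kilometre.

Δλ = -178.0615 − -59.8917 = -118.1698°.
Δφ = -33.3072 − -3.4284 = -29.8788°.
a = sin²(Δφ/2) + cos φ₁ · cos φ₂ · sin²(Δλ/2) = 0.680498.
c = 2·atan2(√a, √(1−a)) = 1.94013 rad → d = 6371·c ≈ 12360.58 km.

12361 km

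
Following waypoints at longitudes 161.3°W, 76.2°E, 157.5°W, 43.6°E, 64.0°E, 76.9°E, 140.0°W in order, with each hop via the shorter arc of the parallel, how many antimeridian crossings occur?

4

Leg 1: -161.3° → +76.2°, shortest Δλ = -122.5° (west) — crosses 180°.
Leg 2: +76.2° → -157.5°, shortest Δλ = 126.3° (east) — crosses 180°.
Leg 3: -157.5° → +43.6°, shortest Δλ = -158.9° (west) — crosses 180°.
Leg 4: +43.6° → +64.0°, shortest Δλ = 20.4° (east) — does not cross 180°.
Leg 5: +64.0° → +76.9°, shortest Δλ = 12.9° (east) — does not cross 180°.
Leg 6: +76.9° → -140.0°, shortest Δλ = 143.1° (east) — crosses 180°.
Total crossings: 4.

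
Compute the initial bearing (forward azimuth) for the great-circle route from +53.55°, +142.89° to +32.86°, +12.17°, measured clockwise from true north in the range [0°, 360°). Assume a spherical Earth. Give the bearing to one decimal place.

320.2°

Δλ = 12.17 − 142.89 = -130.72°.
θ = atan2( sin Δλ · cos φ₂ , cos φ₁ · sin φ₂ − sin φ₁ · cos φ₂ · cos Δλ )
  = atan2(-0.63664, 0.76315) = -39.836° → normalised to [0°, 360°): 320.164°.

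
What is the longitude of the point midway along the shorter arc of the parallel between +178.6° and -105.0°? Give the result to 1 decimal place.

-143.2°

Signed shortest Δλ from +178.6° to -105.0° is +76.4°.
Midpoint longitude = +178.6° + (+76.4°)/2 = +178.6° + 38.2° = +216.8°.
Normalise into (−180°, 180°]: -143.2°.
(The naïve average (+178.6 + -105.0)/2 = 36.8° is on the wrong side of the globe.)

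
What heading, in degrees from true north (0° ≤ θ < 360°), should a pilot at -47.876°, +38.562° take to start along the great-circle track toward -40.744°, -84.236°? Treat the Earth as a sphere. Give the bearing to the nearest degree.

221°

Δλ = -84.236 − 38.562 = -122.798°.
θ = atan2( sin Δλ · cos φ₂ , cos φ₁ · sin φ₂ − sin φ₁ · cos φ₂ · cos Δλ )
  = atan2(-0.63686, -0.74216) = -139.367° → normalised to [0°, 360°): 220.633°.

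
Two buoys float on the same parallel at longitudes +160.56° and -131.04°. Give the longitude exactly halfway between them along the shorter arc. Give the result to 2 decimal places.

-165.24°

Signed shortest Δλ from +160.56° to -131.04° is +68.40°.
Midpoint longitude = +160.56° + (+68.40°)/2 = +160.56° + 34.20° = +194.76°.
Normalise into (−180°, 180°]: -165.24°.
(The naïve average (+160.56 + -131.04)/2 = 14.76° is on the wrong side of the globe.)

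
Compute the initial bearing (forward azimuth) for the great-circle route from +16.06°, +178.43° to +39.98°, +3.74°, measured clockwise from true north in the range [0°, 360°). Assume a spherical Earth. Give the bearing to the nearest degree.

355°

Δλ = 3.74 − 178.43 = -174.69°.
θ = atan2( sin Δλ · cos φ₂ , cos φ₁ · sin φ₂ − sin φ₁ · cos φ₂ · cos Δλ )
  = atan2(-0.07091, 0.82852) = -4.892° → normalised to [0°, 360°): 355.108°.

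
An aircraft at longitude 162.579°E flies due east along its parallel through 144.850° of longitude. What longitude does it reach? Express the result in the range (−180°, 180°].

Start at +162.579°; shift +144.850° → +307.429°.
+307.429° lies outside (−180°, 180°]; subtract 360° → -52.571°.

52.571°W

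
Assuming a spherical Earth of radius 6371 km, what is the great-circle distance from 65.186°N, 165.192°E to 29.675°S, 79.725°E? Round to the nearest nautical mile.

6897 nmi

Δλ = 79.725 − 165.192 = -85.467°.
Δφ = -29.675 − 65.186 = -94.861°.
a = sin²(Δφ/2) + cos φ₁ · cos φ₂ · sin²(Δλ/2) = 0.710277.
c = 2·atan2(√a, √(1−a)) = 2.00485 rad → d = 6371·c ≈ 12772.91 km ≈ 6896.82 nmi.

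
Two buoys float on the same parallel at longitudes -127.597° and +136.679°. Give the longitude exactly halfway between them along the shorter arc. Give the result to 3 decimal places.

-175.459°

Signed shortest Δλ from -127.597° to +136.679° is -95.724°.
Midpoint longitude = -127.597° + (-95.724°)/2 = -127.597° − 47.862° = -175.459°.
(The naïve average (-127.597 + +136.679)/2 = 4.541° is on the wrong side of the globe.)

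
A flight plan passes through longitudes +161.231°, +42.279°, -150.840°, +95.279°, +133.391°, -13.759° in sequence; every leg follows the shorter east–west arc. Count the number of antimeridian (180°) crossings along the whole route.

2

Leg 1: +161.231° → +42.279°, shortest Δλ = -118.952° (west) — does not cross 180°.
Leg 2: +42.279° → -150.840°, shortest Δλ = 166.881° (east) — crosses 180°.
Leg 3: -150.840° → +95.279°, shortest Δλ = -113.881° (west) — crosses 180°.
Leg 4: +95.279° → +133.391°, shortest Δλ = 38.112° (east) — does not cross 180°.
Leg 5: +133.391° → -13.759°, shortest Δλ = -147.15° (west) — does not cross 180°.
Total crossings: 2.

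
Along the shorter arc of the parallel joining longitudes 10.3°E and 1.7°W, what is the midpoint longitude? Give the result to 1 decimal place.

4.3°E

Signed shortest Δλ from +10.3° to -1.7° is -12.0°.
Midpoint longitude = +10.3° + (-12.0°)/2 = +10.3° − 6.0° = +4.3°.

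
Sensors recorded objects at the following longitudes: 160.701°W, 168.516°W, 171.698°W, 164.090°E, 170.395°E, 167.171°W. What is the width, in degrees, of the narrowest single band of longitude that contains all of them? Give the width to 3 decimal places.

Sort the longitudes: -171.698°, -168.516°, -167.171°, -160.701°, +164.090°, +170.395°.
Eastward gaps between consecutive values (wrapping around): 3.182°, 1.345°, 6.470°, 324.791°, 6.305°, 17.907°.
Largest gap = 324.791° ⇒ minimal covering band is its complement: 360° − 324.791° = 35.209°.
Band runs from +164.090° eastward to -160.701°, crossing the antimeridian.

35.209°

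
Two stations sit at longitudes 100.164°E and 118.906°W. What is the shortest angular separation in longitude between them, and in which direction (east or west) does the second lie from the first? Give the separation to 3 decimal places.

140.930° east

Raw difference: -118.906 − 100.164 = -219.07°.
Normalise into (−180°, 180°]: -219.07° + 360° = 140.93°.
Positive ⇒ the second point lies to the east; separation 140.930°.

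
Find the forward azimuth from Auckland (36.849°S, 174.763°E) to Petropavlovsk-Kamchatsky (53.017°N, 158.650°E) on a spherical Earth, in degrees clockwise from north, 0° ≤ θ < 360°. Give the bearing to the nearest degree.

350°

Δλ = 158.650 − 174.763 = -16.113°.
θ = atan2( sin Δλ · cos φ₂ , cos φ₁ · sin φ₂ − sin φ₁ · cos φ₂ · cos Δλ )
  = atan2(-0.16696, 0.98582) = -9.612° → normalised to [0°, 360°): 350.388°.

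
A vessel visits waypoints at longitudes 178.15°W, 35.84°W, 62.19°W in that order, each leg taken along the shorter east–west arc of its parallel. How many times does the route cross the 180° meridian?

Leg 1: -178.15° → -35.84°, shortest Δλ = 142.31° (east) — does not cross 180°.
Leg 2: -35.84° → -62.19°, shortest Δλ = -26.35° (west) — does not cross 180°.
Total crossings: 0.

0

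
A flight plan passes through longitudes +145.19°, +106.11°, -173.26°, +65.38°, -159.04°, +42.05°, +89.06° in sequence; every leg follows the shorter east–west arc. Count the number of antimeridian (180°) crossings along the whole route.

4

Leg 1: +145.19° → +106.11°, shortest Δλ = -39.08° (west) — does not cross 180°.
Leg 2: +106.11° → -173.26°, shortest Δλ = 80.63° (east) — crosses 180°.
Leg 3: -173.26° → +65.38°, shortest Δλ = -121.36° (west) — crosses 180°.
Leg 4: +65.38° → -159.04°, shortest Δλ = 135.58° (east) — crosses 180°.
Leg 5: -159.04° → +42.05°, shortest Δλ = -158.91° (west) — crosses 180°.
Leg 6: +42.05° → +89.06°, shortest Δλ = 47.01° (east) — does not cross 180°.
Total crossings: 4.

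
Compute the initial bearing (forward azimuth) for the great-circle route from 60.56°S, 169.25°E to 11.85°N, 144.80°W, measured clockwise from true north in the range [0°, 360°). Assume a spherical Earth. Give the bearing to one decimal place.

Δλ = -144.80 − 169.25 = -314.05°; wrapped into (−180°, 180°]: 45.95°.
θ = atan2( sin Δλ · cos φ₂ , cos φ₁ · sin φ₂ − sin φ₁ · cos φ₂ · cos Δλ )
  = atan2(0.70342, 0.69353) = 45.405° → normalised to [0°, 360°): 45.405°.

45.4°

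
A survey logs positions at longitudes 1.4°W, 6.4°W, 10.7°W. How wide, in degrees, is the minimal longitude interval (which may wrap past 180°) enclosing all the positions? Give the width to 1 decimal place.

9.3°

Sort the longitudes: -10.7°, -6.4°, -1.4°.
Eastward gaps between consecutive values (wrapping around): 4.3°, 5.0°, 350.7°.
Largest gap = 350.7° ⇒ minimal covering band is its complement: 360° − 350.7° = 9.3°.
Band runs from -10.7° eastward to -1.4°.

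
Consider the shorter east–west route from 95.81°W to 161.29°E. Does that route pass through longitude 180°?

Naïve |161.29 − -95.81| = 257.1° > 180°, so the shorter arc goes the other way round — across 180°.
Signed shortest Δλ = ((161.29 − -95.81 + 180) mod 360) − 180 = -102.9°.
Going west by 102.9° from -95.81° passes through 180° before reaching +161.29°.

Yes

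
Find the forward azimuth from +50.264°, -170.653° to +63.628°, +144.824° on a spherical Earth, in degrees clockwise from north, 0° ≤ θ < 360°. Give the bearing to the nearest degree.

317°

Δλ = 144.824 − -170.653 = 315.477°; wrapped into (−180°, 180°]: -44.523°.
θ = atan2( sin Δλ · cos φ₂ , cos φ₁ · sin φ₂ − sin φ₁ · cos φ₂ · cos Δλ )
  = atan2(-0.31147, 0.32918) = -43.416° → normalised to [0°, 360°): 316.584°.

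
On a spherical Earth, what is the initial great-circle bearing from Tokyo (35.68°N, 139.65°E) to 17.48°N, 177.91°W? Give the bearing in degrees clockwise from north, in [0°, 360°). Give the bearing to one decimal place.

104.5°

Δλ = -177.91 − 139.65 = -317.56°; wrapped into (−180°, 180°]: 42.44°.
θ = atan2( sin Δλ · cos φ₂ , cos φ₁ · sin φ₂ − sin φ₁ · cos φ₂ · cos Δλ )
  = atan2(0.64366, -0.16657) = 104.509° → normalised to [0°, 360°): 104.509°.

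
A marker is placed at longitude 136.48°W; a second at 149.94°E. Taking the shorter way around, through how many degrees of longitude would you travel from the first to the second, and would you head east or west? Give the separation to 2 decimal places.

Raw difference: 149.94 − -136.48 = 286.42°.
Normalise into (−180°, 180°]: 286.42° − 360° = -73.58°.
Negative ⇒ the second point lies to the west; separation 73.58°.

73.58° west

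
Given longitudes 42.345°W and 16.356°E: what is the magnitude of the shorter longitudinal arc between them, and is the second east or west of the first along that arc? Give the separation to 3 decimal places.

58.701° east

Raw difference: 16.356 − -42.345 = 58.701°.
Normalise into (−180°, 180°]: 58.701° stays 58.701°.
Positive ⇒ the second point lies to the east; separation 58.701°.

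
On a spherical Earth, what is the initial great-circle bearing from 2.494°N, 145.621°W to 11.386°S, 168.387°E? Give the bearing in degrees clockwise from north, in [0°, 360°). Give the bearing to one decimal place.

252.2°

Δλ = 168.387 − -145.621 = 314.008°; wrapped into (−180°, 180°]: -45.992°.
θ = atan2( sin Δλ · cos φ₂ , cos φ₁ · sin φ₂ − sin φ₁ · cos φ₂ · cos Δλ )
  = atan2(-0.70509, -0.22687) = -107.836° → normalised to [0°, 360°): 252.164°.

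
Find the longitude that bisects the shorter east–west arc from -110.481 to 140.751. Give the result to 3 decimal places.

-164.865°

Signed shortest Δλ from -110.481° to +140.751° is -108.768°.
Midpoint longitude = -110.481° + (-108.768°)/2 = -110.481° − 54.384° = -164.865°.
(The naïve average (-110.481 + +140.751)/2 = 15.135° is on the wrong side of the globe.)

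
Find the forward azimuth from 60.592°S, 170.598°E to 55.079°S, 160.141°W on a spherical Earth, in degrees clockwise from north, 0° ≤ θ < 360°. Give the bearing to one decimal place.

Δλ = -160.141 − 170.598 = -330.739°; wrapped into (−180°, 180°]: 29.261°.
θ = atan2( sin Δλ · cos φ₂ , cos φ₁ · sin φ₂ − sin φ₁ · cos φ₂ · cos Δλ )
  = atan2(0.27981, 0.03244) = 83.387° → normalised to [0°, 360°): 83.387°.

83.4°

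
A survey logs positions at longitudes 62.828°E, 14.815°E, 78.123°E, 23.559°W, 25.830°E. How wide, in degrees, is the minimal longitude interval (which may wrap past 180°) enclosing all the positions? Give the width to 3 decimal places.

101.682°

Sort the longitudes: -23.559°, +14.815°, +25.830°, +62.828°, +78.123°.
Eastward gaps between consecutive values (wrapping around): 38.374°, 11.015°, 36.998°, 15.295°, 258.318°.
Largest gap = 258.318° ⇒ minimal covering band is its complement: 360° − 258.318° = 101.682°.
Band runs from -23.559° eastward to +78.123°.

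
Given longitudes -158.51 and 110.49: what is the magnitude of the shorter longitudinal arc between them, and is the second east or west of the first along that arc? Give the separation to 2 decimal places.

Raw difference: 110.49 − -158.51 = 269.0°.
Normalise into (−180°, 180°]: 269.0° − 360° = -91.0°.
Negative ⇒ the second point lies to the west; separation 91.00°.

91.00° west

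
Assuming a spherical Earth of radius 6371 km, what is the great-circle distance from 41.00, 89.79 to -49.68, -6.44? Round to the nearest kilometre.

13742 km

Δλ = -6.44 − 89.79 = -96.23°.
Δφ = -49.68 − 41.00 = -90.68°.
a = sin²(Δφ/2) + cos φ₁ · cos φ₂ · sin²(Δλ/2) = 0.776601.
c = 2·atan2(√a, √(1−a)) = 2.15700 rad → d = 6371·c ≈ 13742.24 km.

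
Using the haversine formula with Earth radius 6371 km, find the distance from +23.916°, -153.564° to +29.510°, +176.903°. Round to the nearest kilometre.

Δλ = 176.903 − -153.564 = 330.467°; wrapped into (−180°, 180°]: -29.533°.
Δφ = 29.510 − 23.916 = 5.594°.
a = sin²(Δφ/2) + cos φ₁ · cos φ₂ · sin²(Δλ/2) = 0.054063.
c = 2·atan2(√a, √(1−a)) = 0.46933 rad → d = 6371·c ≈ 2990.07 km.

2990 km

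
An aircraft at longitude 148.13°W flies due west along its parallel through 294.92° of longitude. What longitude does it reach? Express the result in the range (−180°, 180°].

Start at -148.13°; shift −294.92° → -443.05°.
-443.05° lies outside (−180°, 180°]; add 360° → -83.05°.

83.05°W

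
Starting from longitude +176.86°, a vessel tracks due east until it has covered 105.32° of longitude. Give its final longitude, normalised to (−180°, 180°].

Start at +176.86°; shift +105.32° → +282.18°.
+282.18° lies outside (−180°, 180°]; subtract 360° → -77.82°.

-77.82°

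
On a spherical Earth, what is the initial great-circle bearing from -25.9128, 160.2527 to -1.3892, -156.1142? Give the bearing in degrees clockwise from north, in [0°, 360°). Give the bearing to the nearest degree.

Δλ = -156.1142 − 160.2527 = -316.3669°; wrapped into (−180°, 180°]: 43.6331°.
θ = atan2( sin Δλ · cos φ₂ , cos φ₁ · sin φ₂ − sin φ₁ · cos φ₂ · cos Δλ )
  = atan2(0.68983, 0.29439) = 66.889° → normalised to [0°, 360°): 66.889°.

67°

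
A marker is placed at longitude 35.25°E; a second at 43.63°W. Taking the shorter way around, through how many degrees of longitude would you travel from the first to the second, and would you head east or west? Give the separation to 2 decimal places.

Raw difference: -43.63 − 35.25 = -78.88°.
Normalise into (−180°, 180°]: -78.88° stays -78.88°.
Negative ⇒ the second point lies to the west; separation 78.88°.

78.88° west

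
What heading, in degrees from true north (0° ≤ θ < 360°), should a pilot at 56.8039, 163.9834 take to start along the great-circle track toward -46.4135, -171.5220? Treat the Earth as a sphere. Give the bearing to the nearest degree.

163°

Δλ = -171.5220 − 163.9834 = -335.5054°; wrapped into (−180°, 180°]: 24.4946°.
θ = atan2( sin Δλ · cos φ₂ , cos φ₁ · sin φ₂ − sin φ₁ · cos φ₂ · cos Δλ )
  = atan2(0.28585, -0.92159) = 162.768° → normalised to [0°, 360°): 162.768°.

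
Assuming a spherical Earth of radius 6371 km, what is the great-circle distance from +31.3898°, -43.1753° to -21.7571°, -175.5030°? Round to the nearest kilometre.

15193 km

Δλ = -175.5030 − -43.1753 = -132.3277°.
Δφ = -21.7571 − 31.3898 = -53.1469°.
a = sin²(Δφ/2) + cos φ₁ · cos φ₂ · sin²(Δλ/2) = 0.863469.
c = 2·atan2(√a, √(1−a)) = 2.38465 rad → d = 6371·c ≈ 15192.59 km.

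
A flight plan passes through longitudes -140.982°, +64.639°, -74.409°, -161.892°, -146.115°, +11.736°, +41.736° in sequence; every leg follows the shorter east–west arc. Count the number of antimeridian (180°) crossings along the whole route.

1

Leg 1: -140.982° → +64.639°, shortest Δλ = -154.379° (west) — crosses 180°.
Leg 2: +64.639° → -74.409°, shortest Δλ = -139.048° (west) — does not cross 180°.
Leg 3: -74.409° → -161.892°, shortest Δλ = -87.483° (west) — does not cross 180°.
Leg 4: -161.892° → -146.115°, shortest Δλ = 15.777° (east) — does not cross 180°.
Leg 5: -146.115° → +11.736°, shortest Δλ = 157.851° (east) — does not cross 180°.
Leg 6: +11.736° → +41.736°, shortest Δλ = 30.0° (east) — does not cross 180°.
Total crossings: 1.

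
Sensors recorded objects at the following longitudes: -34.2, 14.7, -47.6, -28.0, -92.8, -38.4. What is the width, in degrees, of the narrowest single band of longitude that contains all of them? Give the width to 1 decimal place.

Sort the longitudes: -92.8°, -47.6°, -38.4°, -34.2°, -28.0°, +14.7°.
Eastward gaps between consecutive values (wrapping around): 45.2°, 9.2°, 4.2°, 6.2°, 42.7°, 252.5°.
Largest gap = 252.5° ⇒ minimal covering band is its complement: 360° − 252.5° = 107.5°.
Band runs from -92.8° eastward to +14.7°.

107.5°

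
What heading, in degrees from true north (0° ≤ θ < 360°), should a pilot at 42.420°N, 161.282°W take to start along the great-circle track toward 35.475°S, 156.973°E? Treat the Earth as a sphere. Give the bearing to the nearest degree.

213°

Δλ = 156.973 − -161.282 = 318.255°; wrapped into (−180°, 180°]: -41.745°.
θ = atan2( sin Δλ · cos φ₂ , cos φ₁ · sin φ₂ − sin φ₁ · cos φ₂ · cos Δλ )
  = atan2(-0.54222, -0.83830) = -147.105° → normalised to [0°, 360°): 212.895°.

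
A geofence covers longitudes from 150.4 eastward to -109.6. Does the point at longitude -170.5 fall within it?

Yes

Band width going east from +150.4° to -109.6°: ((-109.6 − 150.4) mod 360) = 100.0°.
Offset of -170.5° east of the west edge: ((-170.5 − 150.4) mod 360) = 39.1°.
39.1° ≤ 100.0° ⇒ inside.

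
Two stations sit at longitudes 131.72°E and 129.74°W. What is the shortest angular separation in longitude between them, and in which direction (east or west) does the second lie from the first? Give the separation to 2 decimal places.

Raw difference: -129.74 − 131.72 = -261.46°.
Normalise into (−180°, 180°]: -261.46° + 360° = 98.54°.
Positive ⇒ the second point lies to the east; separation 98.54°.

98.54° east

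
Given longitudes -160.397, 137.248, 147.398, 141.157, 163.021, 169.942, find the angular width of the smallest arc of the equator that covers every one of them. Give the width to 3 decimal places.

Sort the longitudes: -160.397°, +137.248°, +141.157°, +147.398°, +163.021°, +169.942°.
Eastward gaps between consecutive values (wrapping around): 297.645°, 3.909°, 6.241°, 15.623°, 6.921°, 29.661°.
Largest gap = 297.645° ⇒ minimal covering band is its complement: 360° − 297.645° = 62.355°.
Band runs from +137.248° eastward to -160.397°, crossing the antimeridian.

62.355°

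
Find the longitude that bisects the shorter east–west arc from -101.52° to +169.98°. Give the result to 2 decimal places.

Signed shortest Δλ from -101.52° to +169.98° is -88.50°.
Midpoint longitude = -101.52° + (-88.50°)/2 = -101.52° − 44.25° = -145.77°.
(The naïve average (-101.52 + +169.98)/2 = 34.23° is on the wrong side of the globe.)

-145.77°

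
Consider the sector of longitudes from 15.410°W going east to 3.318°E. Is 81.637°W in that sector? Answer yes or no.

No

Band width going east from -15.410° to +3.318°: ((3.318 − -15.410) mod 360) = 18.728°.
Offset of -81.637° east of the west edge: ((-81.637 − -15.410) mod 360) = 293.773°.
293.773° > 18.728° ⇒ outside.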